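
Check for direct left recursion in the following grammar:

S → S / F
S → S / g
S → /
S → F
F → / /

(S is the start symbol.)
Yes, S is left-recursive

Direct left recursion occurs when N → N α for some non-terminal N (the right-hand side begins with the left-hand side itself).

S → S / F: LEFT RECURSIVE (starts with S)
S → S / g: LEFT RECURSIVE (starts with S)
S → /: starts with '/'
S → F: starts with F
F → / /: starts with '/'

The grammar has direct left recursion on: S.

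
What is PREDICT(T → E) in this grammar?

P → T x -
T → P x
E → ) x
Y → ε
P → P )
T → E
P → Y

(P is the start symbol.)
PREDICT(T → E) = (FIRST(RHS) \ {ε}) ∪ (FOLLOW(T) if ε ∈ FIRST(RHS), i.e. RHS ⇒* ε)
FIRST(E) = { ')' }
FIRST(E) = { ')' }
ε ∉ FIRST(E), so FOLLOW(T) is not added.
PREDICT(T → E) = { ')' }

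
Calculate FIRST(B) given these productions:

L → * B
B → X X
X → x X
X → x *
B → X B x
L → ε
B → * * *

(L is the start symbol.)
FIRST sets of the other non-terminals involved (by the same procedure, iterated to a fixed point):
  FIRST(X) = { 'x' }

From B → X X:
  - X is a non-terminal: add FIRST(X) \ {ε} = { 'x' }
    X is not nullable, so stop
From B → X B x:
  - X is a non-terminal: add FIRST(X) \ {ε} = { 'x' }
    X is not nullable, so stop
From B → * * *:
  - '*' is a terminal: add '*' and stop

Collecting: FIRST(B) = { '*', 'x' }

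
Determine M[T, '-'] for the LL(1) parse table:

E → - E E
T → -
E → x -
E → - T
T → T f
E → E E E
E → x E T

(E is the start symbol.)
To find M[T, '-'], we find productions for T where '-' is in the predict set (PREDICT(N → α) = (FIRST(α) \ {ε}) ∪ (FOLLOW(N) if α ⇒* ε)).

Relevant sets:
  FIRST(T) = { '-' }

T → -: PREDICT = { '-' }
  '-' is in predict set, so this production goes in M[T, '-']
T → T f: PREDICT = { '-' }
  '-' is in predict set, so this production goes in M[T, '-']

M[T, '-'] = T → -, T → T f  (a multiply-defined cell — the grammar is not LL(1))

Answer: T → -, T → T f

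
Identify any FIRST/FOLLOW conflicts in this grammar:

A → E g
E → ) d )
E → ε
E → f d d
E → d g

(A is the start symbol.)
No FIRST/FOLLOW conflicts.

A FIRST/FOLLOW conflict occurs when a non-terminal N has a nullable alternative N → β (β ⇒* ε) and another alternative N → α with FIRST(α) ∩ FOLLOW(N) ≠ ∅: on such a lookahead the parser cannot decide between expanding α and letting N vanish via β.

Nullable non-terminals: E.

E: nullable alternative(s) E → ε; FOLLOW(E) = { 'g' }
  E → ) d ): FIRST \ {ε} = { ')' } — disjoint from FOLLOW(E)
  E → ε: FIRST \ {ε} = { } — this is the only nullable alternative, skip
  E → f d d: FIRST \ {ε} = { 'f' } — disjoint from FOLLOW(E)
  E → d g: FIRST \ {ε} = { 'd' } — disjoint from FOLLOW(E)

A has no nullable alternative, so no FIRST/FOLLOW check is needed there.

No FIRST/FOLLOW conflicts found.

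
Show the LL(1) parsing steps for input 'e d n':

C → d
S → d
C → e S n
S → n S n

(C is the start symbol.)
Stack is shown with the top on the left.

Stack    Input    Action
------------------------
C $      e d n $  output C → e S n
e S n $  e d n $  match 'e'
S n $    d n $    output S → d
d n $    d n $    match 'd'
n $      n $      match 'n'
$        $        accept

The string is accepted.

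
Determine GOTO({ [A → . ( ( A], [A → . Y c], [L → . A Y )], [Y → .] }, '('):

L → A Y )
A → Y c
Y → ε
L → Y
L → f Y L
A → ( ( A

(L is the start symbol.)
{ [A → ( . ( A] }

GOTO(I, '(') = CLOSURE({ [A → αX.β] : [A → α.Xβ] ∈ I, X = '(' })

Items with dot before '(', with the dot advanced:
  [A → . ( ( A] → [A → ( . ( A]
Closure adds nothing (no advanced item has the dot before a non-terminal).

GOTO = { [A → ( . ( A] }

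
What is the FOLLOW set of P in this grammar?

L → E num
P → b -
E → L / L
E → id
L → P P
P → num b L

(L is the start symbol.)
To compute FOLLOW(P), find every occurrence of P on a right-hand side N → α P β: add FIRST(β) \ {ε}, and if β is empty or nullable also add FOLLOW(N). Iterate to a fixed point.

In L → P P: P is followed by P, add FIRST(P) \ {ε} = { 'b', 'num' }
In L → P P: P is at the end, add FOLLOW(L)

The FOLLOW sets referred to above (computed the same way, to a fixed point):
  FOLLOW(L) = { $, '/', 'b', 'num' }

Taking the union: FOLLOW(P) = { $, '/', 'b', 'num' }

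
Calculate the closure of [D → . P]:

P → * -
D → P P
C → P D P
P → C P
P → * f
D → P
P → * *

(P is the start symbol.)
Start with: [D → . P]
  [D → . P] has the dot before P: add [P → . * -], [P → . C P], [P → . * f], [P → . * *]
  [P → . C P] has the dot before C: add [C → . P D P]
No further items can be added.

CLOSURE = { [C → . P D P], [D → . P], [P → . * *], [P → . * -], [P → . * f], [P → . C P] }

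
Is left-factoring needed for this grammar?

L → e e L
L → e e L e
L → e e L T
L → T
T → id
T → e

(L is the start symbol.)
Left-factoring is needed when two productions for the same non-terminal
share a common prefix on the right-hand side.

Productions for L:
  L → e e L
  L → e e L e
  L → e e L T
  L → T
Productions for T:
  T → id
  T → e

Found common prefix 'e e L' in productions for L

Answer: Yes, L has productions with common prefix 'e e L'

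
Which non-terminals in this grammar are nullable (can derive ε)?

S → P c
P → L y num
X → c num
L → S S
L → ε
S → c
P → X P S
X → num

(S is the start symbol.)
{ 'L' }

A non-terminal is nullable if it can derive ε (the empty string): either it has an ε-production, or it has a production whose right-hand side consists entirely of nullable non-terminals.

ε-productions: L → ε
So L is immediately nullable.
No further non-terminal can be added: every production for the remaining non-terminals contains a terminal or a non-nullable non-terminal.
Nullable = { 'L' }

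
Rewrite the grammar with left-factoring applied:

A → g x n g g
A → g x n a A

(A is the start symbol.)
Left-factoring transforms A → αβ₁ | αβ₂ into A → αA' and A' → β₁ | β₂
(α is the longest common prefix among the alternatives). Repeat until
no nonterminal has two alternatives with a common prefix.

Round 1: A has alternatives sharing prefix 'g x n'. Introduce A': A → g x n A'
  Add: A' → g g
  Add: A' → a A

No remaining common prefixes — done.

Resulting grammar:
A → g x n A'
A' → g g
A' → a A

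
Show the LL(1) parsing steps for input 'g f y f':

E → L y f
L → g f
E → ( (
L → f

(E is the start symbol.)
LL(1) parsing maintains a stack (initially the start symbol over $) and the input. At each step: if the stack top is a terminal, match it against the current input token; if it is a non-terminal N, replace it with the RHS of M[N, lookahead] (the unique production whose predict set contains the lookahead).

Stack is shown with the top on the left.

Stack      Input      Action
----------------------------
E $        g f y f $  output E → L y f
L y f $    g f y f $  output L → g f
g f y f $  g f y f $  match 'g'
f y f $    f y f $    match 'f'
y f $      y f $      match 'y'
f $        f $        match 'f'
$          $          accept

The string is accepted.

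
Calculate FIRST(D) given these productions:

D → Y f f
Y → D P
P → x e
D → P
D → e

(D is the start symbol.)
To compute FIRST(D), examine every production with D on the left-hand side, reading each right-hand side left to right until a non-nullable symbol is reached.

FIRST sets of the other non-terminals involved (by the same procedure, iterated to a fixed point):
  FIRST(Y) = { 'e', 'x' }
  FIRST(P) = { 'x' }

From D → Y f f:
  - Y is a non-terminal: add FIRST(Y) \ {ε} = { 'e', 'x' }
    Y is not nullable, so stop
From D → P:
  - P is a non-terminal: add FIRST(P) \ {ε} = { 'x' }
    P is not nullable, so stop
From D → e:
  - e is a terminal: add 'e' and stop

Collecting: FIRST(D) = { 'e', 'x' }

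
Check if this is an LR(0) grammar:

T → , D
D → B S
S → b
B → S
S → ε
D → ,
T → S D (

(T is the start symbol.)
A grammar is LR(0) if no state in the canonical LR(0) collection has:
  - both a shift item (dot before a terminal) and a complete item (shift-reduce conflict), or
  - two or more complete items (reduce-reduce conflict; the accept item [T' → T .] counts as a complete item here).

Augment with T' → T and build the canonical LR(0) collection (I0 = CLOSURE({[T' → . T]}), then GOTO on every symbol after a dot until no new states appear). It has 12 states:
  I0: { [S → . b], [S → .], [T → . , D], [T → . S D (], [T' → . T] }  — shift, reduce
  I1: { [B → . S], [D → . ,], [D → . B S], [S → . b], [S → .], [T → , . D] }  — shift, reduce
  I2: { [B → . S], [D → . ,], [D → . B S], [S → . b], [S → .], [T → S . D (] }  — shift, reduce
  I3: { [T' → T .] }  — accept
  I4: { [S → b .] }  — reduce
  I5: { [D → , .] }  — reduce
  I6: { [D → B . S], [S → . b], [S → .] }  — shift, reduce
  I7: { [T → S D . (] }  — shift
  I8: { [B → S .] }  — reduce
  I9: { [T → S D ( .] }  — reduce
  I10: { [D → B S .] }  — reduce
  I11: { [T → , D .] }  — reduce

Conflict in state I0:
  Shift-reduce conflict between [S → .] and [S → . b]
So the grammar is NOT LR(0).

Answer: No. Shift-reduce conflict between [S → .] and [S → . b]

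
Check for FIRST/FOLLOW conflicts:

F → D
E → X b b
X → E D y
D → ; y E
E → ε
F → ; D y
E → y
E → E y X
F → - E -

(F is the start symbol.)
Yes. E → X b b with FOLLOW(E) on { ';', 'y' }; E → y with FOLLOW(E) on { 'y' }; E → E y X with FOLLOW(E) on { ';', 'y' }

A FIRST/FOLLOW conflict occurs when a non-terminal N has a nullable alternative N → β (β ⇒* ε) and another alternative N → α with FIRST(α) ∩ FOLLOW(N) ≠ ∅: on such a lookahead the parser cannot decide between expanding α and letting N vanish via β.

Nullable non-terminals: E.
FIRST sets used below: FIRST(X) = { ';', 'y' }, FIRST(E) = { ';', 'y', ε }

E: nullable alternative(s) E → ε; FOLLOW(E) = { $, '-', ';', 'y' }
  E → X b b: FIRST \ {ε} = { ';', 'y' } — overlaps FOLLOW(E) on { ';', 'y' }: CONFLICT
  E → ε: FIRST \ {ε} = { } — this is the only nullable alternative, skip
  E → y: FIRST \ {ε} = { 'y' } — overlaps FOLLOW(E) on { 'y' }: CONFLICT
  E → E y X: FIRST \ {ε} = { ';', 'y' } — overlaps FOLLOW(E) on { ';', 'y' }: CONFLICT

D, F, X have no nullable alternative, so no FIRST/FOLLOW check is needed there.

So the grammar has 3 FIRST/FOLLOW conflicts (marked CONFLICT above).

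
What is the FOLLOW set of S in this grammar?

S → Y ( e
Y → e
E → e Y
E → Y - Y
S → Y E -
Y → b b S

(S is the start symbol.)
To compute FOLLOW(S), find every occurrence of S on a right-hand side N → α S β: add FIRST(β) \ {ε}, and if β is empty or nullable also add FOLLOW(N). Iterate to a fixed point.

S is the start symbol, so $ ∈ FOLLOW(S).
In Y → b b S: S is at the end, add FOLLOW(Y)

The FOLLOW sets referred to above (computed the same way, to a fixed point):
  FOLLOW(Y) = { '(', '-', 'b', 'e' }

Taking the union: FOLLOW(S) = { $, '(', '-', 'b', 'e' }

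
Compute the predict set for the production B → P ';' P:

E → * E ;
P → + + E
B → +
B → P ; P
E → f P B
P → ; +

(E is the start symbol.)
{ '+', ';' }

PREDICT(B → P ';' P) = (FIRST(RHS) \ {ε}) ∪ (FOLLOW(B) if ε ∈ FIRST(RHS), i.e. RHS ⇒* ε)
FIRST(P) = { '+', ';' }
FIRST(P ';' P) = { '+', ';' }
ε ∉ FIRST(P ';' P), so FOLLOW(B) is not added.
PREDICT(B → P ';' P) = { '+', ';' }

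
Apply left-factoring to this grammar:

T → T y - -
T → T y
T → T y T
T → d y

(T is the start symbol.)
T → T y T'
T' → - -
T' → ε
T' → T
T → d y

Left-factoring transforms A → αβ₁ | αβ₂ into A → αA' and A' → β₁ | β₂
(α is the longest common prefix among the alternatives). Repeat until
no nonterminal has two alternatives with a common prefix.

Round 1: T has alternatives sharing prefix 'T y'. Introduce T': T → T y T'
  Add: T' → - -
  Add: T' → ε
  Add: T' → T

No remaining common prefixes — done.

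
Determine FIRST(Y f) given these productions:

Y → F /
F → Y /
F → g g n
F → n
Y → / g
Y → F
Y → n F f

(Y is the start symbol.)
{ '/', 'g', 'n' }

FIRST sets of the non-terminals involved (from the grammar, by fixed-point iteration):
  FIRST(Y) = { '/', 'g', 'n' }

To compute FIRST(Y f), process the symbols left to right:
Symbol Y is a non-terminal. Add FIRST(Y) \ {ε} = { '/', 'g', 'n' }
Y is not nullable (ε ∉ FIRST(Y)), so stop here.
FIRST(Y f) = { '/', 'g', 'n' }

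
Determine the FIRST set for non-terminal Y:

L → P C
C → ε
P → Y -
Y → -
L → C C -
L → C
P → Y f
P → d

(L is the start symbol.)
To compute FIRST(Y), examine every production with Y on the left-hand side, reading each right-hand side left to right until a non-nullable symbol is reached.

From Y → -:
  - '-' is a terminal: add '-' and stop

Collecting: FIRST(Y) = { '-' }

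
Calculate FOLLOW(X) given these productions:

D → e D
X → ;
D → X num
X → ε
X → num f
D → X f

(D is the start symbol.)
{ 'f', 'num' }

In D → X num: X is followed by num, add FIRST(num) \ {ε} = { 'num' }
In D → X f: X is followed by f, add FIRST(f) \ {ε} = { 'f' }

Taking the union: FOLLOW(X) = { 'f', 'num' }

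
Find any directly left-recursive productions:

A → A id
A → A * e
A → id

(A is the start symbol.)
A → A id: LEFT RECURSIVE (starts with A)
A → A * e: LEFT RECURSIVE (starts with A)
A → id: starts with id

The grammar has direct left recursion on: A.

Answer: Yes, A is left-recursive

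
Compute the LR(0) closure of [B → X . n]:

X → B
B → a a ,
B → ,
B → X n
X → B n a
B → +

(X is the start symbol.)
{ [B → X . n] }

To compute CLOSURE, for each item [A → α.Bβ] where B is a non-terminal, add [B → .γ] for all productions B → γ; repeat for the newly added items until nothing changes.

Start with: [B → X . n]
The dot precedes the terminal n, so nothing is added.

CLOSURE = { [B → X . n] }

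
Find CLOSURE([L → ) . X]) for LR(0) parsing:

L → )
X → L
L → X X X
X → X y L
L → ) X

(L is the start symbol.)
{ [L → ) . X], [L → . ) X], [L → . )], [L → . X X X], [X → . L], [X → . X y L] }

Start with: [L → ) . X]
  [L → ) . X] has the dot before X: add [X → . L], [X → . X y L]
  [X → . L] has the dot before L: add [L → . )], [L → . X X X], [L → . ) X]
No further items can be added.

CLOSURE = { [L → ) . X], [L → . ) X], [L → . )], [L → . X X X], [X → . L], [X → . X y L] }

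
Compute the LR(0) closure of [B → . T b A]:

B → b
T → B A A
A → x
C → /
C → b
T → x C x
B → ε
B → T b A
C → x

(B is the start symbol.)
Start with: [B → . T b A]
  [B → . T b A] has the dot before T: add [T → . B A A], [T → . x C x]
  [T → . B A A] has the dot before B: add [B → . b], [B → .]
No further items can be added.

CLOSURE = { [B → . T b A], [B → . b], [B → .], [T → . B A A], [T → . x C x] }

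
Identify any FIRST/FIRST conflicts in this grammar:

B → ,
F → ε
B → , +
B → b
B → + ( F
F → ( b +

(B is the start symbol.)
A FIRST/FIRST conflict occurs when two productions N → α and N → β for the same non-terminal have FIRST(α) ∩ FIRST(β) ≠ ∅ (with ε ∈ FIRST of a nullable right-hand side, so two nullable alternatives also conflict).

Productions for B:
  B → ,: FIRST = { ',' }
  B → , +: FIRST = { ',' }
  B → b: FIRST = { 'b' }
  B → + ( F: FIRST = { '+' }
Productions for F:
  F → ε: FIRST = { ε }
  F → ( b +: FIRST = { '(' }

Conflict for B: B → , and B → , +
  Overlap: { ',' }

Answer: Yes. B → ',' / B → ',' '+' on { ',' }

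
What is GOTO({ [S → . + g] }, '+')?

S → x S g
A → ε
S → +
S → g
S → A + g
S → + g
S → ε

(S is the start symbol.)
{ [S → + . g] }

GOTO(I, '+') = CLOSURE({ [A → αX.β] : [A → α.Xβ] ∈ I, X = '+' })

Items with dot before '+', with the dot advanced:
  [S → . + g] → [S → + . g]
Closure adds nothing (no advanced item has the dot before a non-terminal).

GOTO = { [S → + . g] }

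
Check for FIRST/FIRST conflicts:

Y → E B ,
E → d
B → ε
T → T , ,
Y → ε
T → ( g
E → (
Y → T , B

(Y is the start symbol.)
FIRST sets of the non-terminals at (or reachable through a nullable prefix from) the front of some alternative:
  FIRST(E) = { '(', 'd' }
  FIRST(T) = { '(' }

Productions for Y:
  Y → E B ,: FIRST = { '(', 'd' }
  Y → ε: FIRST = { ε }
  Y → T , B: FIRST = { '(' }
Productions for E:
  E → d: FIRST = { 'd' }
  E → (: FIRST = { '(' }
Productions for T:
  T → T , ,: FIRST = { '(' }
  T → ( g: FIRST = { '(' }
B has only one production, so no FIRST/FIRST conflict is possible there.

Conflict for Y: Y → E B , and Y → T , B
  Overlap: { '(' }
Conflict for T: T → T , , and T → ( g
  Overlap: { '(' }

Answer: Yes. Y → E B ',' / Y → T ',' B on { '(' }; T → T ',' ',' / T → '(' g on { '(' }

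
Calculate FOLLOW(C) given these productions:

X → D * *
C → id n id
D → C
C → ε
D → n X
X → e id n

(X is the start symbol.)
{ '*' }

To compute FOLLOW(C), find every occurrence of C on a right-hand side N → α C β: add FIRST(β) \ {ε}, and if β is empty or nullable also add FOLLOW(N). Iterate to a fixed point.

In D → C: C is at the end, add FOLLOW(D)

The FOLLOW sets referred to above (computed the same way, to a fixed point):
  FOLLOW(D) = { '*' }

Taking the union: FOLLOW(C) = { '*' }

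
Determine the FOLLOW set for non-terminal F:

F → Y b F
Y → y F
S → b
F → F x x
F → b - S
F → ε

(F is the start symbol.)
{ $, 'b', 'x' }

F is the start symbol, so $ ∈ FOLLOW(F).
In F → Y b F: F is at the end; this adds FOLLOW(F) to itself — nothing new
In Y → y F: F is at the end, add FOLLOW(Y)
In F → F x x: F is followed by x x, add FIRST(x x) \ {ε} = { 'x' }

The FOLLOW sets referred to above (computed the same way, to a fixed point):
  FOLLOW(Y) = { 'b' }

Taking the union: FOLLOW(F) = { $, 'b', 'x' }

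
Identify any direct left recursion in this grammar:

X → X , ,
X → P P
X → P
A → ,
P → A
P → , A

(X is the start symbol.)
Yes, X is left-recursive

Direct left recursion occurs when N → N α for some non-terminal N (the right-hand side begins with the left-hand side itself).

X → X , ,: LEFT RECURSIVE (starts with X)
X → P P: starts with P
X → P: starts with P
A → ,: starts with ','
P → A: starts with A
P → , A: starts with ','

The grammar has direct left recursion on: X.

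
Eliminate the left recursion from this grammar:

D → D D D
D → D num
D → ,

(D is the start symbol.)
D → , D'
D' → D D D'
D' → num D'
D' → ε

D is directly left-recursive. The standard transformation for
  A → A α₁ | ... | A α_m | β₁ | ... | β_n
is
  A  → β₁ A' | ... | β_n A'
  A' → α₁ A' | ... | α_m A' | ε

D → , becomes D → , D'
D → D D D becomes D' → D D D'
D → D num becomes D' → num D'
Add D' → ε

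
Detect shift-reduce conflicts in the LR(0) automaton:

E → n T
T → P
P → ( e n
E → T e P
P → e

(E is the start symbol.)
Augment with E' → E and build the canonical LR(0) collection (I0 = CLOSURE({[E' → . E]}), then GOTO on every symbol after a dot until no new states appear). It has 12 states:
  I0: { [E → . T e P], [E → . n T], [E' → . E], [P → . ( e n], [P → . e], [T → . P] }  — shift
  I1: { [P → ( . e n] }  — shift
  I2: { [E' → E .] }  — accept
  I3: { [T → P .] }  — reduce
  I4: { [E → T . e P] }  — shift
  I5: { [P → e .] }  — reduce
  I6: { [E → n . T], [P → . ( e n], [P → . e], [T → . P] }  — shift
  I7: { [E → n T .] }  — reduce
  I8: { [E → T e . P], [P → . ( e n], [P → . e] }  — shift
  I9: { [E → T e P .] }  — reduce
  I10: { [P → ( e . n] }  — shift
  I11: { [P → ( e n .] }  — reduce

No state contains both a complete item and a shift item.

Answer: No shift-reduce conflicts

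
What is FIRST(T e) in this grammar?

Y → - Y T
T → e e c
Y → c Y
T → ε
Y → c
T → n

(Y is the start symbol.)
FIRST sets of the non-terminals involved (from the grammar, by fixed-point iteration):
  FIRST(T) = { 'e', 'n', ε }

To compute FIRST(T e), process the symbols left to right:
Symbol T is a non-terminal. Add FIRST(T) \ {ε} = { 'e', 'n' }
T is nullable (ε ∈ FIRST(T)), continue to the next symbol.
Symbol e is a terminal. Add 'e' and stop.
FIRST(T e) = { 'e', 'n' }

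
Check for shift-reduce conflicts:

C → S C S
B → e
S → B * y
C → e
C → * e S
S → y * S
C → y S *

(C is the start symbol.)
No shift-reduce conflicts

Augment with C' → C and build the canonical LR(0) collection (I0 = CLOSURE({[C' → . C]}), then GOTO on every symbol after a dot until no new states appear). It has 19 states:
  I0: { [B → . e], [C → . * e S], [C → . S C S], [C → . e], [C → . y S *], [C' → . C], [S → . B * y], [S → . y * S] }  — shift
  I1: { [C → * . e S] }  — shift
  I2: { [S → B . * y] }  — shift
  I3: { [C' → C .] }  — accept
  I4: { [B → . e], [C → . * e S], [C → . S C S], [C → . e], [C → . y S *], [C → S . C S], [S → . B * y], [S → . y * S] }  — shift
  I5: { [B → e .], [C → e .] }  — 2 reduces
  I6: { [B → . e], [C → y . S *], [S → . B * y], [S → . y * S], [S → y . * S] }  — shift
  I7: { [B → . e], [S → . B * y], [S → . y * S], [S → y * . S] }  — shift
  I8: { [C → y S . *] }  — shift
  I9: { [B → e .] }  — reduce
  I10: { [S → y . * S] }  — shift
  I11: { [C → y S * .] }  — reduce
  I12: { [S → y * S .] }  — reduce
  I13: { [B → . e], [C → S C . S], [S → . B * y], [S → . y * S] }  — shift
  I14: { [C → S C S .] }  — reduce
  I15: { [S → B * . y] }  — shift
  I16: { [S → B * y .] }  — reduce
  I17: { [B → . e], [C → * e . S], [S → . B * y], [S → . y * S] }  — shift
  I18: { [C → * e S .] }  — reduce

No state contains both a complete item and a shift item.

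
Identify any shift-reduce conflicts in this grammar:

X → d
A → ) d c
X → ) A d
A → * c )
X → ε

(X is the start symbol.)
Yes — I0: [X → .] vs [X → . ) A d]

Augment with X' → X and build the canonical LR(0) collection (I0 = CLOSURE({[X' → . X]}), then GOTO on every symbol after a dot until no new states appear). It has 12 states:
  I0: { [X → . ) A d], [X → . d], [X → .], [X' → . X] }  — shift, reduce
  I1: { [A → . ) d c], [A → . * c )], [X → ) . A d] }  — shift
  I2: { [X' → X .] }  — accept
  I3: { [X → d .] }  — reduce
  I4: { [A → ) . d c] }  — shift
  I5: { [A → * . c )] }  — shift
  I6: { [X → ) A . d] }  — shift
  I7: { [X → ) A d .] }  — reduce
  I8: { [A → * c . )] }  — shift
  I9: { [A → * c ) .] }  — reduce
  I10: { [A → ) d . c] }  — shift
  I11: { [A → ) d c .] }  — reduce

I0 contains reduce item [X → .] and shift items [X → . ) A d], [X → . d] — shift-reduce conflict.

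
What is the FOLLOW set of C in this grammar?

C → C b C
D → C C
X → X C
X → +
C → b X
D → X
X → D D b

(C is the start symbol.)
C is the start symbol, so $ ∈ FOLLOW(C).
In C → C b C: C is followed by b C, add FIRST(b C) \ {ε} = { 'b' }
In C → C b C: C is at the end; this adds FOLLOW(C) to itself — nothing new
In D → C C: C is followed by C, add FIRST(C) \ {ε} = { 'b' }
In D → C C: C is at the end, add FOLLOW(D)
In X → X C: C is at the end, add FOLLOW(X)

The FOLLOW sets referred to above (computed the same way, to a fixed point):
  FOLLOW(D) = { '+', 'b' }
  FOLLOW(X) = { $, '+', 'b' }

Taking the union: FOLLOW(C) = { $, '+', 'b' }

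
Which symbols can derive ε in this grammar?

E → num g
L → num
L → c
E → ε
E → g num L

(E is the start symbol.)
ε-productions: E → ε
So E is immediately nullable.
No further non-terminal can be added: every production for the remaining non-terminals contains a terminal or a non-nullable non-terminal.
Nullable = { 'E' }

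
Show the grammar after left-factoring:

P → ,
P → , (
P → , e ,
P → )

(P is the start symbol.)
Left-factoring transforms A → αβ₁ | αβ₂ into A → αA' and A' → β₁ | β₂
(α is the longest common prefix among the alternatives). Repeat until
no nonterminal has two alternatives with a common prefix.

Round 1: P has alternatives sharing prefix ','. Introduce P': P → , P'
  Add: P' → ε
  Add: P' → (
  Add: P' → e ,

No remaining common prefixes — done.

Resulting grammar:
P → , P'
P' → ε
P' → (
P' → e ,
P → )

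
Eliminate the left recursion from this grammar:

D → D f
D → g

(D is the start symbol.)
D is directly left-recursive. The standard transformation for
  A → A α₁ | ... | A α_m | β₁ | ... | β_n
is
  A  → β₁ A' | ... | β_n A'
  A' → α₁ A' | ... | α_m A' | ε

D → g becomes D → g D'
D → D f becomes D' → f D'
Add D' → ε

Resulting grammar:
D → g D'
D' → f D'
D' → ε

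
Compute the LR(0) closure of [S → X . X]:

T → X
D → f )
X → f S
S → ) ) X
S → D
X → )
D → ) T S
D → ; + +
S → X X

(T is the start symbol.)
{ [S → X . X], [X → . )], [X → . f S] }

Start with: [S → X . X]
  [S → X . X] has the dot before X: add [X → . f S], [X → . )]
No further items can be added.

CLOSURE = { [S → X . X], [X → . )], [X → . f S] }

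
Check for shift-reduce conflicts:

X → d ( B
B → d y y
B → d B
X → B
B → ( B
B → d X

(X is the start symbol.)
A shift-reduce conflict occurs when an LR(0) state has both:
  - a complete (reduce) item [A → α .] (dot at the end), and
  - a shift item [B → β . c γ] (dot before a terminal).

Augment with X' → X and build the canonical LR(0) collection (I0 = CLOSURE({[X' → . X]}), then GOTO on every symbol after a dot until no new states appear). It has 13 states:
  I0: { [B → . ( B], [B → . d B], [B → . d X], [B → . d y y], [X → . B], [X → . d ( B], [X' → . X] }  — shift
  I1: { [B → ( . B], [B → . ( B], [B → . d B], [B → . d X], [B → . d y y] }  — shift
  I2: { [X → B .] }  — reduce
  I3: { [X' → X .] }  — accept
  I4: { [B → . ( B], [B → . d B], [B → . d X], [B → . d y y], [B → d . B], [B → d . X], [B → d . y y], [X → . B], [X → . d ( B], [X → d . ( B] }  — shift
  I5: { [B → ( . B], [B → . ( B], [B → . d B], [B → . d X], [B → . d y y], [X → d ( . B] }  — shift
  I6: { [B → d B .], [X → B .] }  — 2 reduces
  I7: { [B → d X .] }  — reduce
  I8: { [B → d y . y] }  — shift
  I9: { [B → d y y .] }  — reduce
  I10: { [B → ( B .], [X → d ( B .] }  — 2 reduces
  I11: { [B → . ( B], [B → . d B], [B → . d X], [B → . d y y], [B → d . B], [B → d . X], [B → d . y y], [X → . B], [X → . d ( B] }  — shift
  I12: { [B → ( B .] }  — reduce

No state contains both a complete item and a shift item.

Answer: No shift-reduce conflicts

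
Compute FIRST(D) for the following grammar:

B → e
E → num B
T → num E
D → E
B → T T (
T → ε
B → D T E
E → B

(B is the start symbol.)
{ '(', 'e', 'num' }

FIRST sets of the other non-terminals involved (by the same procedure, iterated to a fixed point):
  FIRST(E) = { '(', 'e', 'num' }

From D → E:
  - E is a non-terminal: add FIRST(E) \ {ε} = { '(', 'e', 'num' }
    E is not nullable, so stop

Collecting: FIRST(D) = { '(', 'e', 'num' }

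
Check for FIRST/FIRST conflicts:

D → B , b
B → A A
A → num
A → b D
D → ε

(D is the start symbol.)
No FIRST/FIRST conflicts.

A FIRST/FIRST conflict occurs when two productions N → α and N → β for the same non-terminal have FIRST(α) ∩ FIRST(β) ≠ ∅ (with ε ∈ FIRST of a nullable right-hand side, so two nullable alternatives also conflict).

FIRST sets of the non-terminals at (or reachable through a nullable prefix from) the front of some alternative:
  FIRST(B) = { 'b', 'num' }

Productions for D:
  D → B , b: FIRST = { 'b', 'num' }
  D → ε: FIRST = { ε }
Productions for A:
  A → num: FIRST = { 'num' }
  A → b D: FIRST = { 'b' }
B has only one production, so no FIRST/FIRST conflict is possible there.

All alternatives of each non-terminal have pairwise disjoint FIRST sets.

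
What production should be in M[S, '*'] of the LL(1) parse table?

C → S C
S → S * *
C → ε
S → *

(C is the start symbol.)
To find M[S, '*'], we find productions for S where '*' is in the predict set (PREDICT(N → α) = (FIRST(α) \ {ε}) ∪ (FOLLOW(N) if α ⇒* ε)).

Relevant sets:
  FIRST(S) = { '*' }

S → S * *: PREDICT = { '*' }
  '*' is in predict set, so this production goes in M[S, '*']
S → *: PREDICT = { '*' }
  '*' is in predict set, so this production goes in M[S, '*']

M[S, '*'] = S → S * *, S → *  (a multiply-defined cell — the grammar is not LL(1))

Answer: S → S * *, S → *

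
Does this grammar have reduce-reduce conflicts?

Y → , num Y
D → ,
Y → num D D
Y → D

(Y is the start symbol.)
Augment with Y' → Y and build the canonical LR(0) collection (I0 = CLOSURE({[Y' → . Y]}), then GOTO on every symbol after a dot until no new states appear). It has 10 states:
  I0: { [D → . ,], [Y → . , num Y], [Y → . D], [Y → . num D D], [Y' → . Y] }  — shift
  I1: { [D → , .], [Y → , . num Y] }  — shift, reduce
  I2: { [Y → D .] }  — reduce
  I3: { [Y' → Y .] }  — accept
  I4: { [D → . ,], [Y → num . D D] }  — shift
  I5: { [D → , .] }  — reduce
  I6: { [D → . ,], [Y → num D . D] }  — shift
  I7: { [Y → num D D .] }  — reduce
  I8: { [D → . ,], [Y → , num . Y], [Y → . , num Y], [Y → . D], [Y → . num D D] }  — shift
  I9: { [Y → , num Y .] }  — reduce

No state contains more than one complete item.

Answer: No reduce-reduce conflicts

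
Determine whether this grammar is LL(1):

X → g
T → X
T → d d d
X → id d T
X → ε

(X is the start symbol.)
Yes, the grammar is LL(1).

A grammar is LL(1) if for each non-terminal N with multiple productions, the predict sets of those productions are pairwise disjoint, where PREDICT(N → α) = (FIRST(α) \ {ε}) ∪ (FOLLOW(N) if α ⇒* ε).

Relevant sets:
  FIRST(X) = { 'g', 'id', ε }
  FOLLOW(X) = { $ }
  FOLLOW(T) = { $ }

For X:
  PREDICT(X → g) = { 'g' }
  PREDICT(X → id d T) = { 'id' }
  PREDICT(X → ε) = { $ }
For T:
  PREDICT(T → X) = { $, 'g', 'id' }
  PREDICT(T → d d d) = { 'd' }

All predict sets are disjoint. The grammar IS LL(1).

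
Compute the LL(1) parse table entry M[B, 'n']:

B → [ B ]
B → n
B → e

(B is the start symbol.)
B → n

To find M[B, 'n'], we find productions for B where 'n' is in the predict set (PREDICT(N → α) = (FIRST(α) \ {ε}) ∪ (FOLLOW(N) if α ⇒* ε)).

B → [ B ]: PREDICT = { '[' }
B → n: PREDICT = { 'n' }
  'n' is in predict set, so this production goes in M[B, 'n']
B → e: PREDICT = { 'e' }

M[B, 'n'] = B → n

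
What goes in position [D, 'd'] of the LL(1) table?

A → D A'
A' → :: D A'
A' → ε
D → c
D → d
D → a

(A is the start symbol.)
To find M[D, 'd'], we find productions for D where 'd' is in the predict set (PREDICT(N → α) = (FIRST(α) \ {ε}) ∪ (FOLLOW(N) if α ⇒* ε)).

D → c: PREDICT = { 'c' }
D → d: PREDICT = { 'd' }
  'd' is in predict set, so this production goes in M[D, 'd']
D → a: PREDICT = { 'a' }

M[D, 'd'] = D → d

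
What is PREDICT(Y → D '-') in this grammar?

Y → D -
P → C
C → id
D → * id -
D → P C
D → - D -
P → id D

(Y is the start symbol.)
PREDICT(Y → D '-') = (FIRST(RHS) \ {ε}) ∪ (FOLLOW(Y) if ε ∈ FIRST(RHS), i.e. RHS ⇒* ε)
FIRST(D) = { '*', '-', 'id' }
FIRST(D '-') = { '*', '-', 'id' }
ε ∉ FIRST(D '-'), so FOLLOW(Y) is not added.
PREDICT(Y → D '-') = { '*', '-', 'id' }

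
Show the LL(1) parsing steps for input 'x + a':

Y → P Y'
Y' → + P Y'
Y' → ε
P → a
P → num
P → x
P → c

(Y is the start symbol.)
Stack is shown with the top on the left.

Stack     Input    Action
-------------------------
Y $       x + a $  output Y → P Y'
P Y' $    x + a $  output P → x
x Y' $    x + a $  match 'x'
Y' $      + a $    output Y' → + P Y'
+ P Y' $  + a $    match '+'
P Y' $    a $      output P → a
a Y' $    a $      match 'a'
Y' $      $        output Y' → ε
$         $        accept

The string is accepted.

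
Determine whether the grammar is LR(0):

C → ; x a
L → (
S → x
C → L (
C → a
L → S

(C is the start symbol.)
Augment with C' → C and build the canonical LR(0) collection (I0 = CLOSURE({[C' → . C]}), then GOTO on every symbol after a dot until no new states appear). It has 11 states:
  I0: { [C → . ; x a], [C → . L (], [C → . a], [C' → . C], [L → . (], [L → . S], [S → . x] }  — shift
  I1: { [L → ( .] }  — reduce
  I2: { [C → ; . x a] }  — shift
  I3: { [C' → C .] }  — accept
  I4: { [C → L . (] }  — shift
  I5: { [L → S .] }  — reduce
  I6: { [C → a .] }  — reduce
  I7: { [S → x .] }  — reduce
  I8: { [C → L ( .] }  — reduce
  I9: { [C → ; x . a] }  — shift
  I10: { [C → ; x a .] }  — reduce

Every state is either a pure shift/goto state or contains exactly one complete item and nothing to shift — no conflicts. The grammar is LR(0).

Answer: Yes, the grammar is LR(0)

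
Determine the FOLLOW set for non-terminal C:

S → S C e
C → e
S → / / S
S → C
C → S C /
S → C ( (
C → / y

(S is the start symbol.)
{ $, '(', '/', 'e' }

In S → S C e: C is followed by e, add FIRST(e) \ {ε} = { 'e' }
In S → C: C is at the end, add FOLLOW(S)
In C → S C /: C is followed by '/', add FIRST('/') \ {ε} = { '/' }
In S → C ( (: C is followed by '(' '(', add FIRST('(' '(') \ {ε} = { '(' }

The FOLLOW sets referred to above (computed the same way, to a fixed point):
  FOLLOW(S) = { $, '/', 'e' }

Taking the union: FOLLOW(C) = { $, '(', '/', 'e' }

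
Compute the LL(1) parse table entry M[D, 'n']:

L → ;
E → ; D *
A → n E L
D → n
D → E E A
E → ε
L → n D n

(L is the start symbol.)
D → n, D → E E A

To find M[D, 'n'], we find productions for D where 'n' is in the predict set (PREDICT(N → α) = (FIRST(α) \ {ε}) ∪ (FOLLOW(N) if α ⇒* ε)).

Relevant sets:
  FIRST(E) = { ';', ε }
  FIRST(A) = { 'n' }

D → n: PREDICT = { 'n' }
  'n' is in predict set, so this production goes in M[D, 'n']
D → E E A: PREDICT = { ';', 'n' }
  'n' is in predict set, so this production goes in M[D, 'n']

M[D, 'n'] = D → n, D → E E A  (a multiply-defined cell — the grammar is not LL(1))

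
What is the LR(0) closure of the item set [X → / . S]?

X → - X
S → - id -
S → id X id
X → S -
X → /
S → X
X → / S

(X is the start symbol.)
To compute CLOSURE, for each item [A → α.Bβ] where B is a non-terminal, add [B → .γ] for all productions B → γ; repeat for the newly added items until nothing changes.

Start with: [X → / . S]
  [X → / . S] has the dot before S: add [S → . - id -], [S → . id X id], [S → . X]
  [S → . X] has the dot before X: add [X → . - X], [X → . S -], [X → . /], [X → . / S]
No further items can be added.

CLOSURE = { [S → . - id -], [S → . X], [S → . id X id], [X → . - X], [X → . / S], [X → . /], [X → . S -], [X → / . S] }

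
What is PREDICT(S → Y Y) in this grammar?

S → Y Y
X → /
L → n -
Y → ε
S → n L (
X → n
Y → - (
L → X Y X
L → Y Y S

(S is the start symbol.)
PREDICT(S → Y Y) = (FIRST(RHS) \ {ε}) ∪ (FOLLOW(S) if ε ∈ FIRST(RHS), i.e. RHS ⇒* ε)
FIRST(Y) = { '-', ε }
FIRST(Y Y) = { '-', ε }
ε ∈ FIRST(Y Y) (the right-hand side is nullable), so add FOLLOW(S) = { $, '(' }
PREDICT(S → Y Y) = { $, '(', '-' }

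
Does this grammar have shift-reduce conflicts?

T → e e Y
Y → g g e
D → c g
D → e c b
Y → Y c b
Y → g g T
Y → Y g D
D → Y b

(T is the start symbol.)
Augment with T' → T and build the canonical LR(0) collection (I0 = CLOSURE({[T' → . T]}), then GOTO on every symbol after a dot until no new states appear). It has 20 states:
  I0: { [T → . e e Y], [T' → . T] }  — shift
  I1: { [T' → T .] }  — accept
  I2: { [T → e . e Y] }  — shift
  I3: { [T → e e . Y], [Y → . Y c b], [Y → . Y g D], [Y → . g g T], [Y → . g g e] }  — shift
  I4: { [T → e e Y .], [Y → Y . c b], [Y → Y . g D] }  — shift, reduce
  I5: { [Y → g . g T], [Y → g . g e] }  — shift
  I6: { [T → . e e Y], [Y → g g . T], [Y → g g . e] }  — shift
  I7: { [Y → g g T .] }  — reduce
  I8: { [T → e . e Y], [Y → g g e .] }  — shift, reduce
  I9: { [Y → Y c . b] }  — shift
  I10: { [D → . Y b], [D → . c g], [D → . e c b], [Y → . Y c b], [Y → . Y g D], [Y → . g g T], [Y → . g g e], [Y → Y g . D] }  — shift
  I11: { [Y → Y g D .] }  — reduce
  I12: { [D → Y . b], [Y → Y . c b], [Y → Y . g D] }  — shift
  I13: { [D → c . g] }  — shift
  I14: { [D → e . c b] }  — shift
  I15: { [D → e c . b] }  — shift
  I16: { [D → e c b .] }  — reduce
  I17: { [D → c g .] }  — reduce
  I18: { [D → Y b .] }  — reduce
  I19: { [Y → Y c b .] }  — reduce

I4 contains reduce item [T → e e Y .] and shift items [Y → Y . c b], [Y → Y . g D] — shift-reduce conflict.
I8 contains reduce item [Y → g g e .] and shift item [T → e . e Y] — shift-reduce conflict.

Answer: Yes — I4: [T → e e Y .] vs [Y → Y . c b]; I8: [Y → g g e .] vs [T → e . e Y]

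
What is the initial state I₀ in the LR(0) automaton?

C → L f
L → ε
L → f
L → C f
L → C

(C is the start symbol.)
First, augment the grammar with C' → C
I₀ = CLOSURE({ [C' → . C] }):
  [C' → . C] has the dot before C: add [C → . L f]
  [C → . L f] has the dot before L: add [L → .], [L → . f], [L → . C f], [L → . C]
No further items can be added.

I₀ = { [C → . L f], [C' → . C], [L → . C f], [L → . C], [L → . f], [L → .] }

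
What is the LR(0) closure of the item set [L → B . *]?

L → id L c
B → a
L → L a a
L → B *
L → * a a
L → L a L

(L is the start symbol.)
To compute CLOSURE, for each item [A → α.Bβ] where B is a non-terminal, add [B → .γ] for all productions B → γ; repeat for the newly added items until nothing changes.

Start with: [L → B . *]
The dot precedes the terminal '*', so nothing is added.

CLOSURE = { [L → B . *] }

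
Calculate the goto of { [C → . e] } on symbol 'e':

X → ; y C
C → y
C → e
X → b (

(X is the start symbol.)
GOTO(I, 'e') = CLOSURE({ [A → αX.β] : [A → α.Xβ] ∈ I, X = 'e' })

Items with dot before 'e', with the dot advanced:
  [C → . e] → [C → e .]
Closure adds nothing (no advanced item has the dot before a non-terminal).

GOTO = { [C → e .] }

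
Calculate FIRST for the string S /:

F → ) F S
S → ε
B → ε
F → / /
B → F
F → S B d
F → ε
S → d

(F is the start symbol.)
{ '/', 'd' }

FIRST sets of the non-terminals involved (from the grammar, by fixed-point iteration):
  FIRST(S) = { 'd', ε }

To compute FIRST(S /), process the symbols left to right:
Symbol S is a non-terminal. Add FIRST(S) \ {ε} = { 'd' }
S is nullable (ε ∈ FIRST(S)), continue to the next symbol.
Symbol / is a terminal. Add '/' and stop.
FIRST(S /) = { '/', 'd' }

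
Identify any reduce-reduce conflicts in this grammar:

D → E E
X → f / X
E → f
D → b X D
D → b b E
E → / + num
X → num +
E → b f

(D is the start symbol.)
No reduce-reduce conflicts

Augment with D' → D and build the canonical LR(0) collection (I0 = CLOSURE({[D' → . D]}), then GOTO on every symbol after a dot until no new states appear). It has 21 states:
  I0: { [D → . E E], [D → . b X D], [D → . b b E], [D' → . D], [E → . / + num], [E → . b f], [E → . f] }  — shift
  I1: { [E → / . + num] }  — shift
  I2: { [D' → D .] }  — accept
  I3: { [D → E . E], [E → . / + num], [E → . b f], [E → . f] }  — shift
  I4: { [D → b . X D], [D → b . b E], [E → b . f], [X → . f / X], [X → . num +] }  — shift
  I5: { [E → f .] }  — reduce
  I6: { [D → . E E], [D → . b X D], [D → . b b E], [D → b X . D], [E → . / + num], [E → . b f], [E → . f] }  — shift
  I7: { [D → b b . E], [E → . / + num], [E → . b f], [E → . f] }  — shift
  I8: { [E → b f .], [X → f . / X] }  — shift, reduce
  I9: { [X → num . +] }  — shift
  I10: { [X → num + .] }  — reduce
  I11: { [X → . f / X], [X → . num +], [X → f / . X] }  — shift
  I12: { [X → f / X .] }  — reduce
  I13: { [X → f . / X] }  — shift
  I14: { [D → b b E .] }  — reduce
  I15: { [E → b . f] }  — shift
  I16: { [E → b f .] }  — reduce
  I17: { [D → b X D .] }  — reduce
  I18: { [D → E E .] }  — reduce
  I19: { [E → / + . num] }  — shift
  I20: { [E → / + num .] }  — reduce

No state contains more than one complete item.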